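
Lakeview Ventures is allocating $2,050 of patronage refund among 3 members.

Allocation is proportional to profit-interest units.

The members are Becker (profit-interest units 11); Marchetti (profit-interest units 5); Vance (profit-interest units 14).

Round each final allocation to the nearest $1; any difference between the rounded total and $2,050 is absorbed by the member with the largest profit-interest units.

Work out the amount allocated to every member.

Profit-interest units total: 30.
Pro-rata amounts: Becker 11/30 × $2,050 = 751.67; Marchetti 5/30 × $2,050 = 341.67; Vance 14/30 × $2,050 = 956.67.
After rounding ($1): Becker $752; Marchetti $342; Vance $957. Sum = $2,051.
Difference $2,050 − $2,051 = −$1 applied to largest profit-interest units (Vance): Vance becomes $956.

Becker: $752 · Marchetti: $342 · Vance: $956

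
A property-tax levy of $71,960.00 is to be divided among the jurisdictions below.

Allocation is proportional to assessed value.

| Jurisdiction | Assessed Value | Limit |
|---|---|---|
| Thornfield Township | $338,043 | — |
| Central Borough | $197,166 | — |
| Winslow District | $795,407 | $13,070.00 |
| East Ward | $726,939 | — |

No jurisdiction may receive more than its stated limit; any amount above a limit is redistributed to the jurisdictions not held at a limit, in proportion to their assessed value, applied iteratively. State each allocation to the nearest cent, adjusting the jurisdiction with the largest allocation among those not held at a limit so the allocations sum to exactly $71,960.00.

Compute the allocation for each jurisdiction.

Thornfield Township: $15,772.60; Central Borough: $9,199.48; Winslow District: $13,070.00; East Ward: $33,917.92

Combined assessed value = 2,057,555.
Proportional shares (ignoring caps): Thornfield Township 11,822.5633; Central Borough 6,895.5947; Winslow District 27,818.2055; East Ward 25,423.6365.
Cap binds for Winslow District ($13,070.00); remaining pool $58,890.00 reallocated over remaining assessed value 1,262,148.
Redistributed shares: Thornfield Township 15,772.5974 → $15,772.60; Central Borough 9,199.4804 → $9,199.48; East Ward 33,917.9222 → $33,917.92.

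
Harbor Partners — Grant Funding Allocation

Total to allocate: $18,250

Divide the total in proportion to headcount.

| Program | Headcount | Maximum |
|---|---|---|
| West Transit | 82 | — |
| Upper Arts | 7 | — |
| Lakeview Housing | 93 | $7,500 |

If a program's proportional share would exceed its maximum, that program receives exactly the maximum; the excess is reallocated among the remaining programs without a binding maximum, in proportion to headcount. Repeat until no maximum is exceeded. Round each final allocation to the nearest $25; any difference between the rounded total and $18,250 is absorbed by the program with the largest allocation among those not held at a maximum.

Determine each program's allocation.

Total headcount = 182.
Proportional shares (ignoring caps): West Transit 8,222.53; Upper Arts 701.92; Lakeview Housing 9,325.55.
Cap binds for Lakeview Housing ($7,500); balance $10,750 reallocated over remaining headcount 89.
Shares after redistribution: West Transit 9,904.49 → $9,900; Upper Arts 845.51 → $850.

West Transit: $9,900 | Upper Arts: $850 | Lakeview Housing: $7,500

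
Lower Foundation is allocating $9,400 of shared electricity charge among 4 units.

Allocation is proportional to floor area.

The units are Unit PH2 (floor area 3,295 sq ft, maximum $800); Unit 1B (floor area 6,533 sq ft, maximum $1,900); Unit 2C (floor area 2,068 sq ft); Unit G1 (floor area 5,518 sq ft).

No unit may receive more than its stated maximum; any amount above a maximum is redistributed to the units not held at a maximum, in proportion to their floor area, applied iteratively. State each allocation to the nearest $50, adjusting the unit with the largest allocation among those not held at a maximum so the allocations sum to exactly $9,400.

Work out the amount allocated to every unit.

Unit PH2: $800; Unit 1B: $1,900; Unit 2C: $1,850; Unit G1: $4,850

Combined floor area = 17,414.
Proportional shares (ignoring caps): Unit PH2 1,778.63; Unit 1B 3,526.48; Unit 2C 1,116.30; Unit G1 2,978.59.
Capped: Unit PH2 ($800), Unit 1B ($1,900); balance $6,700 reallocated over remaining floor area 7,586.
Redistributed shares: Unit 2C 1,826.47 → $1,850; Unit G1 4,873.53 → $4,850.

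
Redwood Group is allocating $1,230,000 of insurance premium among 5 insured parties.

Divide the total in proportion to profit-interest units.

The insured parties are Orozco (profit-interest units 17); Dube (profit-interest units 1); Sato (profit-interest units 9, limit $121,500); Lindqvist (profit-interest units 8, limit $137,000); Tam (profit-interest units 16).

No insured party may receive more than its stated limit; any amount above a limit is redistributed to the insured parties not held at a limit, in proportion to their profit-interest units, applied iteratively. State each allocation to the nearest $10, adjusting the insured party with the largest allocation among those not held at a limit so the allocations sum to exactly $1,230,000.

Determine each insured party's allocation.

Orozco: $485,750; Dube: $28,570; Sato: $121,500; Lindqvist: $137,000; Tam: $457,180

Profit-interest units total: 51.
Pro-rata shares before constraints: Orozco 410,000.00; Dube 24,117.65; Sato 217,058.82; Lindqvist 192,941.18; Tam 385,882.35.
Cap binds for Sato ($121,500), Lindqvist ($137,000); residual $971,500 reallocated over remaining profit-interest units 34.
Shares after redistribution: Orozco 485,750.00 → $485,750; Dube 28,573.53 → $28,570; Tam 457,176.47 → $457,180.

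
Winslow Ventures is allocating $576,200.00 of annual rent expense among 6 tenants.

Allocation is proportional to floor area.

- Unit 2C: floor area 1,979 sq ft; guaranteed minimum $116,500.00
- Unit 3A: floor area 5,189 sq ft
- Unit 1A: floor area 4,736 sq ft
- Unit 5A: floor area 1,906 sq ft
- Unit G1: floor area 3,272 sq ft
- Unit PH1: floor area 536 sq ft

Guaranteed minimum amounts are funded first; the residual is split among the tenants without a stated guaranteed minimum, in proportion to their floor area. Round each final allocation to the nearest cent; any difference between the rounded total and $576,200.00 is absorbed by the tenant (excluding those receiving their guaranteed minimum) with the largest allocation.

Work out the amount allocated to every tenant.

Unit 2C: $116,500.00 | Unit 3A: $152,527.87 | Unit 1A: $139,212.17 | Unit 5A: $56,025.85 | Unit G1: $96,178.68 | Unit PH1: $15,755.43

Minimums first: Unit 2C $116,500.00. Balance $459,700.00.
Balance split over remaining floor area 15,639: Unit 3A 152,527.8662 → $152,527.87; Unit 1A 139,212.1747 → $139,212.17; Unit 5A 56,025.8456 → $56,025.85; Unit G1 96,178.6815 → $96,178.68; Unit PH1 15,755.4319 → $15,755.43.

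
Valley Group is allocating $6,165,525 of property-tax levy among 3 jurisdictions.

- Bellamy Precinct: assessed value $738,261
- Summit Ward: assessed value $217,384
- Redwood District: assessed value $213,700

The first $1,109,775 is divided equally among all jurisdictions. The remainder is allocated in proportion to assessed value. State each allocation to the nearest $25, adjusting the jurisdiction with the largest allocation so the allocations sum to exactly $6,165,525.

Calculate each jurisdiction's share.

First tranche $1,109,775 split equally: $369,925 each.
Remainder $5,055,750 by assessed value (total 1,169,345): Bellamy Precinct 3,191,926.29 → $3,191,925; Summit Ward 939,875.88 → $939,875; Redwood District 923,947.83 → $923,950.
Totals: Bellamy Precinct $369,925 + $3,191,925 = $3,561,850; Summit Ward $369,925 + $939,875 = $1,309,800; Redwood District $369,925 + $923,950 = $1,293,875.

Bellamy Precinct: $3,561,850 | Summit Ward: $1,309,800 | Redwood District: $1,293,875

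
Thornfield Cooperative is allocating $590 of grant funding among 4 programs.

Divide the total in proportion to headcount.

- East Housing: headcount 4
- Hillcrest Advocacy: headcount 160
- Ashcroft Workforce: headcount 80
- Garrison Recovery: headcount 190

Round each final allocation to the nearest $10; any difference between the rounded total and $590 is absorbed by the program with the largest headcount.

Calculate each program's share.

East Housing: $10; Hillcrest Advocacy: $220; Ashcroft Workforce: $110; Garrison Recovery: $250

Combined headcount = 434.
Raw shares: East Housing 4/434 × $590 = 5.44; Hillcrest Advocacy 160/434 × $590 = 217.51; Ashcroft Workforce 80/434 × $590 = 108.76; Garrison Recovery 190/434 × $590 = 258.29.
After rounding ($10): East Housing $10; Hillcrest Advocacy $220; Ashcroft Workforce $110; Garrison Recovery $260. Sum = $600.
Difference $590 − $600 = −$10 applied to largest headcount (Garrison Recovery): Garrison Recovery becomes $250.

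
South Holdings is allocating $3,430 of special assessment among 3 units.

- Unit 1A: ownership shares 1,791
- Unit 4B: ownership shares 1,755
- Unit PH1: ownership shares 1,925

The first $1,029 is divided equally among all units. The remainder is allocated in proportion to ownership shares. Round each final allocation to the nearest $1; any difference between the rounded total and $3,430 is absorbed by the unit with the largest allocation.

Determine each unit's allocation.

Unit 1A: $1,129; Unit 4B: $1,113; Unit PH1: $1,188

Equal tier: $1,029 ÷ 3 = $343 apiece.
Remainder $2,401 by ownership shares (total 5,471): Unit 1A 786.00 → $786; Unit 4B 770.20 → $770; Unit PH1 844.80 → $845.
Totals: Unit 1A $343 + $786 = $1,129; Unit 4B $343 + $770 = $1,113; Unit PH1 $343 + $845 = $1,188.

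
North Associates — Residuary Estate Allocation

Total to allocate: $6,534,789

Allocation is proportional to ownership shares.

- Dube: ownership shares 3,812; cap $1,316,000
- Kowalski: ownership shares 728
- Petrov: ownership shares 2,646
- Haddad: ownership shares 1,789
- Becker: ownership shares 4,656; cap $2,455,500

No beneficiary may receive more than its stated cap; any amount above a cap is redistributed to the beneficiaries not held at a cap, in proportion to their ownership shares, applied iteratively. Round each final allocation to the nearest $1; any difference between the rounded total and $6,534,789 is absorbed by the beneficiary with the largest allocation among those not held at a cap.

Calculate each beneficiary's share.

Ownership shares total: 13,631.
Proportional shares (ignoring caps): Dube 1,827,497.30; Kowalski 349,007.88; Petrov 1,268,509.40; Haddad 857,658.10; Becker 2,232,116.32.
Cap binds for Dube ($1,316,000); residual $5,218,789 reallocated over remaining ownership shares 9,819.
Cap binds for Becker ($2,455,500); residual $2,763,289 reallocated over remaining ownership shares 5,163.
Remaining shares: Kowalski 389,632.85 → $389,633; Petrov 1,416,165.54 → $1,416,166; Haddad 957,490.61 → $957,491.
Rounding difference −$1 applied to Petrov → $1,416,165.

Dube: $1,316,000 | Kowalski: $389,633 | Petrov: $1,416,165 | Haddad: $957,491 | Becker: $2,455,500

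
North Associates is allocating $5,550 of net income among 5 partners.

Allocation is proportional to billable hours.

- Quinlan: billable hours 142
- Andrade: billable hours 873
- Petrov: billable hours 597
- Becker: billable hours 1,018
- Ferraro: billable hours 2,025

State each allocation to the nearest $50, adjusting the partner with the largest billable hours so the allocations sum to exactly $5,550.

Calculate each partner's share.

Combined billable hours = 4,655.
Unrounded shares: Quinlan 142/4,655 × $5,550 = 169.30; Andrade 873/4,655 × $5,550 = 1,040.85; Petrov 597/4,655 × $5,550 = 711.78; Becker 1,018/4,655 × $5,550 = 1,213.73; Ferraro 2,025/4,655 × $5,550 = 2,414.34.
Rounded to nearest $50: Quinlan $150; Andrade $1,050; Petrov $700; Becker $1,200; Ferraro $2,400. Sum = $5,500.
Difference $5,550 − $5,500 = +$50 applied to largest billable hours (Ferraro): Ferraro becomes $2,450.

Quinlan: $150; Andrade: $1,050; Petrov: $700; Becker: $1,200; Ferraro: $2,450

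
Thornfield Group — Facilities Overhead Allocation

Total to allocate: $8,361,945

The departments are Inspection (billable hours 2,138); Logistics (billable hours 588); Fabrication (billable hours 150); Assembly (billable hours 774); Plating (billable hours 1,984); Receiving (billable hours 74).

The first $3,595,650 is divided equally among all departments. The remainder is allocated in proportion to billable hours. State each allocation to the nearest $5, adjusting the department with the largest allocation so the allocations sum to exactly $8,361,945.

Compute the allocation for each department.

$3,595,650 shared equally gives $599,275 per department.
Remainder $4,766,295 by billable hours (total 5,708): Inspection 1,785,273.07 → $1,785,275; Logistics 490,991.85 → $490,990; Fabrication 125,253.02 → $125,255; Assembly 646,305.59 → $646,305; Plating 1,656,679.97 → $1,656,680; Receiving 61,791.49 → $61,790.
Totals: Inspection $599,275 + $1,785,275 = $2,384,550; Logistics $599,275 + $490,990 = $1,090,265; Fabrication $599,275 + $125,255 = $724,530; Assembly $599,275 + $646,305 = $1,245,580; Plating $599,275 + $1,656,680 = $2,255,955; Receiving $599,275 + $61,790 = $661,065.

Inspection: $2,384,550; Logistics: $1,090,265; Fabrication: $724,530; Assembly: $1,245,580; Plating: $2,255,955; Receiving: $661,065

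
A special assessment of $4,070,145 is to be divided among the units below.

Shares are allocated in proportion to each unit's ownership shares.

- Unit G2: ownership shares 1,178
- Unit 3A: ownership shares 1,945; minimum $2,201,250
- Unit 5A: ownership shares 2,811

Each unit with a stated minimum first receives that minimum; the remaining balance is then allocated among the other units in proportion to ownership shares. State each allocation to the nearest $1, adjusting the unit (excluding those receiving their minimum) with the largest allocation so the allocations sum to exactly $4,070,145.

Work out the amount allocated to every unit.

Guaranteed amounts: Unit 3A $2,201,250. Balance $1,868,895.
Balance split over remaining ownership shares 3,989: Unit G2 551,907.32 → $551,907; Unit 5A 1,316,987.68 → $1,316,988.

Unit G2: $551,907 | Unit 3A: $2,201,250 | Unit 5A: $1,316,988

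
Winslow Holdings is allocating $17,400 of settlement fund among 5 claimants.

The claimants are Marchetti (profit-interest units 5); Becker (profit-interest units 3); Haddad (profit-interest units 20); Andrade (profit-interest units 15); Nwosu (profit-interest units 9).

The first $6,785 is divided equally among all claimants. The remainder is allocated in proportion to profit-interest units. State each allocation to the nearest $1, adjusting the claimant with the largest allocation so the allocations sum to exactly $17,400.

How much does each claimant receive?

First tranche $6,785 split equally: $1,357 each.
Remainder $10,615 by profit-interest units (total 52): Marchetti 1,020.67 → $1,021; Becker 612.40 → $612; Haddad 4,082.69 → $4,083; Andrade 3,062.02 → $3,062; Nwosu 1,837.21 → $1,837.
Totals: Marchetti $1,357 + $1,021 = $2,378; Becker $1,357 + $612 = $1,969; Haddad $1,357 + $4,083 = $5,440; Andrade $1,357 + $3,062 = $4,419; Nwosu $1,357 + $1,837 = $3,194.

Marchetti: $2,378 · Becker: $1,969 · Haddad: $5,440 · Andrade: $4,419 · Nwosu: $3,194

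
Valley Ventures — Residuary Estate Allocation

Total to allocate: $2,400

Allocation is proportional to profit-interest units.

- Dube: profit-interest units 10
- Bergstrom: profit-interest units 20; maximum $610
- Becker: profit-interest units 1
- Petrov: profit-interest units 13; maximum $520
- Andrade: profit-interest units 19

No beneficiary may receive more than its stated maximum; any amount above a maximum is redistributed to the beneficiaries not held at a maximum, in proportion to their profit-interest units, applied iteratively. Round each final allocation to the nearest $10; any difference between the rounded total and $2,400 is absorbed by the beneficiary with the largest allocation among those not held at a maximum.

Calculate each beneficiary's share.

Sum of profit-interest units: 63.
Unconstrained shares: Dube 380.95; Bergstrom 761.90; Becker 38.10; Petrov 495.24; Andrade 723.81.
Capped: Bergstrom ($610); residual $1,790 reallocated over remaining profit-interest units 43.
Capped: Petrov ($520); residual $1,270 reallocated over remaining profit-interest units 30.
Redistributed shares: Dube 423.33 → $420; Becker 42.33 → $40; Andrade 804.33 → $800.
Rounding difference +$10 applied to Andrade → $810.

Dube: $420 · Bergstrom: $610 · Becker: $40 · Petrov: $520 · Andrade: $810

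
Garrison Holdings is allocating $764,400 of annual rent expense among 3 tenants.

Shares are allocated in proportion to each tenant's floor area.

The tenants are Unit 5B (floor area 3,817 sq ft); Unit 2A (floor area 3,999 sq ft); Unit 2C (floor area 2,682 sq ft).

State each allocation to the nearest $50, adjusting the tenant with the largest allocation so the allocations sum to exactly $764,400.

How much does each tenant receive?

Unit 5B: $277,950 · Unit 2A: $291,150 · Unit 2C: $195,300

Floor area total: 10,498.
Pro-rata amounts: Unit 5B 3,817/10,498 × $764,400 = 277,930.54; Unit 2A 3,999/10,498 × $764,400 = 291,182.66; Unit 2C 2,682/10,498 × $764,400 = 195,286.80.
After rounding ($50): Unit 5B $277,950; Unit 2A $291,200; Unit 2C $195,300. Sum = $764,450.
Difference $764,400 − $764,450 = −$50 applied to largest allocation (Unit 2A): Unit 2A becomes $291,150.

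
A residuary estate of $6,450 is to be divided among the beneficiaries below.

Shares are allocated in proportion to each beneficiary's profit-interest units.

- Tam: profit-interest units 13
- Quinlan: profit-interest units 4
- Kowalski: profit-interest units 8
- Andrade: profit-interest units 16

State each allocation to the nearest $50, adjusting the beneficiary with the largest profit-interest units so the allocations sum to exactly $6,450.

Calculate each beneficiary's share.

Combined profit-interest units = 13 + 4 + 8 + 16 = 41.
Proportional shares: Tam 2,045.12; Quinlan 629.27; Kowalski 1,258.54; Andrade 2,517.07.
Rounded to nearest $50: Tam $2,050; Quinlan $650; Kowalski $1,250; Andrade $2,500. Sum = $6,450.
Sum already equals the total — no adjustment.

Tam: $2,050; Quinlan: $650; Kowalski: $1,250; Andrade: $2,500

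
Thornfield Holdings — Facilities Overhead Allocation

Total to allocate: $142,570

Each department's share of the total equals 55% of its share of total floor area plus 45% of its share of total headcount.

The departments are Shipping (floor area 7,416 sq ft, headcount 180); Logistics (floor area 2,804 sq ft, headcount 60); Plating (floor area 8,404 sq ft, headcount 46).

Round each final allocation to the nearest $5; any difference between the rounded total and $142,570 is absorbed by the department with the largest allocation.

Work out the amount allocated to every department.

Floor area total 18,624; headcount total 286.
Composite weights (55% floor area + 45% headcount): Shipping 0.5022; Logistics 0.1772; Plating 0.3206.
Pro-rata amounts: Shipping 71,602.15; Logistics 25,265.22; Plating 45,702.63.
Rounded to nearest $5: Shipping $71,600; Logistics $25,265; Plating $45,705. Sum = $142,570.
No rounding difference to absorb.

Shipping: $71,600; Logistics: $25,265; Plating: $45,705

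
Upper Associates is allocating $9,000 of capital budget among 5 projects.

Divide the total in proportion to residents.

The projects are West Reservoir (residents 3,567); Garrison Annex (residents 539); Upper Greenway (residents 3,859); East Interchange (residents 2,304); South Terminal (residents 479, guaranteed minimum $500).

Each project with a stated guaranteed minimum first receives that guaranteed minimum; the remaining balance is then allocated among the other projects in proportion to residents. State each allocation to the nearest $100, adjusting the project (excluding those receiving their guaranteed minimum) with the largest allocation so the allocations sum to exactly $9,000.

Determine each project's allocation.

West Reservoir: $3,000; Garrison Annex: $400; Upper Greenway: $3,200; East Interchange: $1,900; South Terminal: $500

Minimums first: South Terminal $500. Remaining pool $8,500.
Remaining pool split over remaining residents 10,269: West Reservoir 2,952.53 → $3,000; Garrison Annex 446.15 → $400; Upper Greenway 3,194.23 → $3,200; East Interchange 1,907.10 → $1,900.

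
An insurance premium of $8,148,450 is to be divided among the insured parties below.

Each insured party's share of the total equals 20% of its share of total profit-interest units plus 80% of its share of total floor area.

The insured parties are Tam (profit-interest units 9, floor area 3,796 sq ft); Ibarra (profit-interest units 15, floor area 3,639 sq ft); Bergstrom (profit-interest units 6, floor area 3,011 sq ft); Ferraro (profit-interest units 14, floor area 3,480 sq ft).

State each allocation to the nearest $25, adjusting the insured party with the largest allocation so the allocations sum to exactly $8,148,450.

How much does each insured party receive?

Tam: $2,110,250 · Ibarra: $2,259,000 · Bergstrom: $1,631,675 · Ferraro: $2,147,525

Profit-interest units total 44; floor area total 13,926.
Combined weights (20% profit-interest units + 80% floor area): Tam 0.2590; Ibarra 0.2772; Bergstrom 0.2002; Ferraro 0.2636.
Pro-rata amounts: Tam 2,110,253.12; Ibarra 2,258,991.88; Bergstrom 1,631,679.42; Ferraro 2,147,525.58.
Rounded to nearest $25: Tam $2,110,250; Ibarra $2,259,000; Bergstrom $1,631,675; Ferraro $2,147,525. Sum = $8,148,450.
No rounding difference to absorb.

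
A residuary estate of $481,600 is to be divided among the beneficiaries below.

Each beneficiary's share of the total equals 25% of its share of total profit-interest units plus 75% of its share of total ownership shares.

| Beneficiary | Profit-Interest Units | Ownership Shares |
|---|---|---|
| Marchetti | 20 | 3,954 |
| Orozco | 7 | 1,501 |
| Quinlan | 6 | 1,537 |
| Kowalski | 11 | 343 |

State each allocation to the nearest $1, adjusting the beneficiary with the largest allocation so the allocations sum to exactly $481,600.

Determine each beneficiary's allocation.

Profit-interest units total 44; ownership shares total 7,335.
Composite weights (25% profit-interest units + 75% ownership shares): Marchetti 0.5179; Orozco 0.1932; Quinlan 0.1912; Kowalski 0.0976.
Raw shares: Marchetti 249,435.49; Orozco 93,068.82; Quinlan 92,105.22; Kowalski 46,990.47.
Rounded to nearest $1: Marchetti $249,435; Orozco $93,069; Quinlan $92,105; Kowalski $46,990. Sum = $481,599.
Difference $481,600 − $481,599 = +$1 applied to largest allocation (Marchetti): Marchetti becomes $249,436.

Marchetti: $249,436 · Orozco: $93,069 · Quinlan: $92,105 · Kowalski: $46,990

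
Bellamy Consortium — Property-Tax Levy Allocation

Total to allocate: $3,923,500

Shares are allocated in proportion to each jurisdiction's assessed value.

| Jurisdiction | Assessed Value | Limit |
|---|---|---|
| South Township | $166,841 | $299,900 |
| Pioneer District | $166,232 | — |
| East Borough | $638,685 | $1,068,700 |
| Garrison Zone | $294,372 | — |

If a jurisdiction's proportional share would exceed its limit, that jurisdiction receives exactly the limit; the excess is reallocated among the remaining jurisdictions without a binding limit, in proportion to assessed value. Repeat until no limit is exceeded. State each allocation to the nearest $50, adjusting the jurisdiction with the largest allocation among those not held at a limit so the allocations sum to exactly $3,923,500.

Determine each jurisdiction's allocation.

Total assessed value = 1,266,130.
Proportional shares (ignoring caps): South Township 517,009.05; Pioneer District 515,121.87; East Borough 1,979,165.33; Garrison Zone 912,203.76.
Capped: South Township ($299,900), East Borough ($1,068,700); balance $2,554,900 reallocated over remaining assessed value 460,604.
Remaining shares: Pioneer District 922,063.50 → $922,050; Garrison Zone 1,632,836.50 → $1,632,850.

South Township: $299,900 · Pioneer District: $922,050 · East Borough: $1,068,700 · Garrison Zone: $1,632,850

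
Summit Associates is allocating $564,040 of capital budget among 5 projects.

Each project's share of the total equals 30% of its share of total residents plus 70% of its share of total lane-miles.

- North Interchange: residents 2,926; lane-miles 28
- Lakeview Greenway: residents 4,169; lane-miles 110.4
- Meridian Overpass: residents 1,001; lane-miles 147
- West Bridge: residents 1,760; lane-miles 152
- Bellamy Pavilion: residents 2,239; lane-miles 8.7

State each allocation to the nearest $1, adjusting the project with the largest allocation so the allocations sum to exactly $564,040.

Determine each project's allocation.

North Interchange: $65,717 | Lakeview Greenway: $156,037 | Meridian Overpass: $144,109 | West Bridge: $159,153 | Bellamy Pavilion: $39,024

Residents total 12,095; lane-miles total 446.1.
Composite weights (30% residents + 70% lane-miles): North Interchange 0.1165; Lakeview Greenway 0.2766; Meridian Overpass 0.2555; West Bridge 0.2822; Bellamy Pavilion 0.0692.
Proportional shares: North Interchange 65,717.31; Lakeview Greenway 156,036.63; Meridian Overpass 144,108.96; West Bridge 159,152.88; Bellamy Pavilion 39,024.23.
At nearest $1: North Interchange $65,717; Lakeview Greenway $156,037; Meridian Overpass $144,109; West Bridge $159,153; Bellamy Pavilion $39,024. Sum = $564,040.
No rounding difference to absorb.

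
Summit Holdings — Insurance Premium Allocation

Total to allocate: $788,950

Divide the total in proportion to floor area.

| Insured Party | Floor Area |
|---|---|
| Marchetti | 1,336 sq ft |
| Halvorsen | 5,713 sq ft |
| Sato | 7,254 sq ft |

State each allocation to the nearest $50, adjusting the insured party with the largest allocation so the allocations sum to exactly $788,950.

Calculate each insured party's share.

Floor area total: 14,303.
Pro-rata amounts: Marchetti 1,336/14,303 × $788,950 = 73,693.43; Halvorsen 5,713/14,303 × $788,950 = 315,127.69; Sato 7,254/14,303 × $788,950 = 400,128.88.
At nearest $50: Marchetti $73,700; Halvorsen $315,150; Sato $400,150. Sum = $789,000.
Difference $788,950 − $789,000 = −$50 applied to largest allocation (Sato): Sato becomes $400,100.

Marchetti: $73,700; Halvorsen: $315,150; Sato: $400,100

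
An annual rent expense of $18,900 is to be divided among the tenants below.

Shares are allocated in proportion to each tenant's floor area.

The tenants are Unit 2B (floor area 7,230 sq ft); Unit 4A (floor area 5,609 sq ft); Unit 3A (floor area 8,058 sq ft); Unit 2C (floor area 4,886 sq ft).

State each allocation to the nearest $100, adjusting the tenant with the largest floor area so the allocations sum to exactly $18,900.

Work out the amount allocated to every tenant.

Unit 2B: $5,300; Unit 4A: $4,100; Unit 3A: $5,900; Unit 2C: $3,600

Total floor area = 7,230 + 5,609 + 8,058 + 4,886 = 25,783.
Proportional shares: Unit 2B 5,299.89; Unit 4A 4,111.63; Unit 3A 5,906.85; Unit 2C 3,581.64.
At nearest $100: Unit 2B $5,300; Unit 4A $4,100; Unit 3A $5,900; Unit 2C $3,600. Sum = $18,900.
No rounding difference to absorb.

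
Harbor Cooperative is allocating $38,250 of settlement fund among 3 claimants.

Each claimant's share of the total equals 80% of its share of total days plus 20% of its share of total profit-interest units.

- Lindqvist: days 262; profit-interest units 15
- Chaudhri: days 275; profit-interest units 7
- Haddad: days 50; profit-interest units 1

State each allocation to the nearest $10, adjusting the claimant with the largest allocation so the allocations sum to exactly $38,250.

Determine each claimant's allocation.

Lindqvist: $18,650 · Chaudhri: $16,660 · Haddad: $2,940

Days total 587; profit-interest units total 23.
Combined weights (80% days + 20% profit-interest units): Lindqvist 0.4875; Chaudhri 0.4357; Haddad 0.0768.
Proportional shares: Lindqvist 18,647.05; Chaudhri 16,663.87; Haddad 2,939.08.
Rounded to nearest $10: Lindqvist $18,650; Chaudhri $16,660; Haddad $2,940. Sum = $38,250.
Rounded total matches; no reconciliation needed.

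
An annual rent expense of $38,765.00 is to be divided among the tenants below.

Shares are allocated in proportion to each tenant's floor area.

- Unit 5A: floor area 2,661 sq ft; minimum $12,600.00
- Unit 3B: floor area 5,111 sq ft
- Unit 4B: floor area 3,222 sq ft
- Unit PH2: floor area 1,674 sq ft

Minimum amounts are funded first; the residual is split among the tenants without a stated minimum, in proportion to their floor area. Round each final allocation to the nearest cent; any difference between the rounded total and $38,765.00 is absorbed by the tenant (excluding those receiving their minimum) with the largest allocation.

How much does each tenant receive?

Unit 5A: $12,600.00; Unit 3B: $13,363.57; Unit 4B: $8,424.47; Unit PH2: $4,376.96

Guaranteed amounts: Unit 5A $12,600.00. Remaining pool $26,165.00.
Remaining pool split over remaining floor area 10,007: Unit 3B 13,363.5770 → $13,363.58; Unit 4B 8,424.4659 → $8,424.47; Unit PH2 4,376.9571 → $4,376.96.
Rounding difference −$0.01 applied to Unit 3B → $13,363.57.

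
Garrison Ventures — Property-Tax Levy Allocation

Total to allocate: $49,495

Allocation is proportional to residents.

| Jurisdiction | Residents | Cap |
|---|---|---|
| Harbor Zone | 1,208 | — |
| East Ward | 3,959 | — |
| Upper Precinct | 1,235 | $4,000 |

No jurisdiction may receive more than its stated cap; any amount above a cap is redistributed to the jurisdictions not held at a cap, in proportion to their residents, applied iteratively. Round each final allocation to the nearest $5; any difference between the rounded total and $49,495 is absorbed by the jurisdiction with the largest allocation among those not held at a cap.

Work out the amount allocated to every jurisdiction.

Combined residents = 6,402.
Pro-rata shares before constraints: Harbor Zone 9,339.26; East Ward 30,607.73; Upper Precinct 9,548.00.
Capped: Upper Precinct ($4,000); residual $45,495 reallocated over remaining residents 5,167.
Redistributed shares: Harbor Zone 10,636.34 → $10,635; East Ward 34,858.66 → $34,860.

Harbor Zone: $10,635 | East Ward: $34,860 | Upper Precinct: $4,000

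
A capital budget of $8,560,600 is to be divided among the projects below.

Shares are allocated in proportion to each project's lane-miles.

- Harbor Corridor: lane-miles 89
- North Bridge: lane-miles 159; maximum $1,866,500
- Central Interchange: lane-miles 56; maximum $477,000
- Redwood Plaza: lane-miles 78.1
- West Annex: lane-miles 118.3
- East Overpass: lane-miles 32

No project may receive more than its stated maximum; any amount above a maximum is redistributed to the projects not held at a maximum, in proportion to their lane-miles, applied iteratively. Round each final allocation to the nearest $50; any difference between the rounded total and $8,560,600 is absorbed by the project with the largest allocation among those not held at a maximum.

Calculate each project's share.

Harbor Corridor: $1,743,300 · North Bridge: $1,866,500 · Central Interchange: $477,000 · Redwood Plaza: $1,529,800 · West Annex: $2,317,200 · East Overpass: $626,800

Sum of lane-miles: 532.4.
Pro-rata shares before constraints: Harbor Corridor 1,431,054.47; North Bridge 2,556,602.93; Central Interchange 900,438.77; Redwood Plaza 1,255,790.50; West Annex 1,902,176.90; East Overpass 514,536.44.
Capped: North Bridge ($1,866,500), Central Interchange ($477,000); residual $6,217,100 reallocated over remaining lane-miles 317.4.
Redistributed shares: Harbor Corridor 1,743,295.21 → $1,743,300; Redwood Plaza 1,529,790.52 → $1,529,800; West Annex 2,317,211.50 → $2,317,200; East Overpass 626,802.77 → $626,800.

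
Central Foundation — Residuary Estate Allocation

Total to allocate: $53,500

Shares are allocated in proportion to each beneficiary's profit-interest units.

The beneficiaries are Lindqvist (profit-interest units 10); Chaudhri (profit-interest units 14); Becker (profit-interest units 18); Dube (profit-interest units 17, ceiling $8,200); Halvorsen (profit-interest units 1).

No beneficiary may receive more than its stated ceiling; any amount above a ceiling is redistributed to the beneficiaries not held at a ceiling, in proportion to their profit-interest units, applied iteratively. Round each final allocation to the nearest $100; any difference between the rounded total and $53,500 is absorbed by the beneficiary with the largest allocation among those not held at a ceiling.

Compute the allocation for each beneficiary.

Lindqvist: $10,500 | Chaudhri: $14,700 | Becker: $19,000 | Dube: $8,200 | Halvorsen: $1,100

Total profit-interest units = 60.
Proportional shares (ignoring caps): Lindqvist 8,916.67; Chaudhri 12,483.33; Becker 16,050.00; Dube 15,158.33; Halvorsen 891.67.
Capped: Dube ($8,200); balance $45,300 reallocated over remaining profit-interest units 43.
Shares after redistribution: Lindqvist 10,534.88 → $10,500; Chaudhri 14,748.84 → $14,700; Becker 18,962.79 → $19,000; Halvorsen 1,053.49 → $1,100.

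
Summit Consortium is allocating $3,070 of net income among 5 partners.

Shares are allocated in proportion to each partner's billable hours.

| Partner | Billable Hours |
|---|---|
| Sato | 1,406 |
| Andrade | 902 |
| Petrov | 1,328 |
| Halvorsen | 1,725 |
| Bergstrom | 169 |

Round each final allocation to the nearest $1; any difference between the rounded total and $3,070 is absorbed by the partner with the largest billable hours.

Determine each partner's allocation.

Combined billable hours = 5,530.
Unrounded shares: Sato 1,406/5,530 × $3,070 = 780.55; Andrade 902/5,530 × $3,070 = 500.75; Petrov 1,328/5,530 × $3,070 = 737.24; Halvorsen 1,725/5,530 × $3,070 = 957.64; Bergstrom 169/5,530 × $3,070 = 93.82.
At nearest $1: Sato $781; Andrade $501; Petrov $737; Halvorsen $958; Bergstrom $94. Sum = $3,071.
Difference $3,070 − $3,071 = −$1 applied to largest billable hours (Halvorsen): Halvorsen becomes $957.

Sato: $781 | Andrade: $501 | Petrov: $737 | Halvorsen: $957 | Bergstrom: $94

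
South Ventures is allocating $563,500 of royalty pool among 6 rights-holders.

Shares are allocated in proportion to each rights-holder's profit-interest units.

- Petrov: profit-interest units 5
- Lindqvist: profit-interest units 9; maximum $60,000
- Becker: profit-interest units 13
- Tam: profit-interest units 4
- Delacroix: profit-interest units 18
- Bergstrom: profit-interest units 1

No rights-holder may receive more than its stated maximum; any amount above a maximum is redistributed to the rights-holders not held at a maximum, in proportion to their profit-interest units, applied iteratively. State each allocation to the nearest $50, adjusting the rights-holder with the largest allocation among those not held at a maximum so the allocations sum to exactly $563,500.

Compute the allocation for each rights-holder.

Total profit-interest units = 50.
Pro-rata shares before constraints: Petrov 56,350.00; Lindqvist 101,430.00; Becker 146,510.00; Tam 45,080.00; Delacroix 202,860.00; Bergstrom 11,270.00.
Cap binds for Lindqvist ($60,000); balance $503,500 reallocated over remaining profit-interest units 41.
Redistributed shares: Petrov 61,402.44 → $61,400; Becker 159,646.34 → $159,650; Tam 49,121.95 → $49,100; Delacroix 221,048.78 → $221,050; Bergstrom 12,280.49 → $12,300.

Petrov: $61,400; Lindqvist: $60,000; Becker: $159,650; Tam: $49,100; Delacroix: $221,050; Bergstrom: $12,300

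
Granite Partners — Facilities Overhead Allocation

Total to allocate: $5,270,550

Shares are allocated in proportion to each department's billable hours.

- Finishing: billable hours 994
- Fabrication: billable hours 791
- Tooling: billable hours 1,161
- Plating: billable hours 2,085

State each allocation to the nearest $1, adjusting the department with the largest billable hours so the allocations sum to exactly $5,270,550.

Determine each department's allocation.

Finishing: $1,041,329; Fabrication: $828,663; Tooling: $1,216,281; Plating: $2,184,277

Sum of billable hours: 994 + 791 + 1,161 + 2,085 = 5,031.
Raw shares: Finishing 1,041,329.10; Fabrication 828,663.30; Tooling 1,216,280.77; Plating 2,184,276.83.
After rounding ($1): Finishing $1,041,329; Fabrication $828,663; Tooling $1,216,281; Plating $2,184,277. Sum = $5,270,550.
No rounding difference to absorb.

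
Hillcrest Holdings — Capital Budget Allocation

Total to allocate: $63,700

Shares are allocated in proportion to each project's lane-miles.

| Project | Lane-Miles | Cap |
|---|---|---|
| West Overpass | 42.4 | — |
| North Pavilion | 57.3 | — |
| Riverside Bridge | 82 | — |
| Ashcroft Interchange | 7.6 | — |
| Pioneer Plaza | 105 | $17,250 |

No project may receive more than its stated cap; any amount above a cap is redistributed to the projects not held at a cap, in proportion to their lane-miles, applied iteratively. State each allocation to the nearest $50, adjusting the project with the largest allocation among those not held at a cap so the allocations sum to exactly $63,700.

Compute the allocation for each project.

West Overpass: $10,400 · North Pavilion: $14,050 · Riverside Bridge: $20,150 · Ashcroft Interchange: $1,850 · Pioneer Plaza: $17,250

Sum of lane-miles: 294.3.
Pro-rata shares before constraints: West Overpass 9,177.30; North Pavilion 12,402.34; Riverside Bridge 17,748.56; Ashcroft Interchange 1,644.99; Pioneer Plaza 22,726.81.
Held at cap: Pioneer Plaza ($17,250); remaining pool $46,450 reallocated over remaining lane-miles 189.3.
Shares after redistribution: West Overpass 10,404.01 → $10,400; North Pavilion 14,060.14 → $14,050; Riverside Bridge 20,120.97 → $20,100; Ashcroft Interchange 1,864.87 → $1,850.
Rounding difference +$50 applied to Riverside Bridge → $20,150.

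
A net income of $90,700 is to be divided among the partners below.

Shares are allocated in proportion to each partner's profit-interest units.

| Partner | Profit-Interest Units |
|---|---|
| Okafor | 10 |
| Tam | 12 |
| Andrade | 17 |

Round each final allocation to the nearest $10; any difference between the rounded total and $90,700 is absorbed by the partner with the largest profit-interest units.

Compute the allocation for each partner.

Sum of profit-interest units: 39.
Pro-rata amounts: Okafor 10/39 × $90,700 = 23,256.41; Tam 12/39 × $90,700 = 27,907.69; Andrade 17/39 × $90,700 = 39,535.90.
After rounding ($10): Okafor $23,260; Tam $27,910; Andrade $39,540. Sum = $90,710.
Difference $90,700 − $90,710 = −$10 applied to largest profit-interest units (Andrade): Andrade becomes $39,530.

Okafor: $23,260 | Tam: $27,910 | Andrade: $39,530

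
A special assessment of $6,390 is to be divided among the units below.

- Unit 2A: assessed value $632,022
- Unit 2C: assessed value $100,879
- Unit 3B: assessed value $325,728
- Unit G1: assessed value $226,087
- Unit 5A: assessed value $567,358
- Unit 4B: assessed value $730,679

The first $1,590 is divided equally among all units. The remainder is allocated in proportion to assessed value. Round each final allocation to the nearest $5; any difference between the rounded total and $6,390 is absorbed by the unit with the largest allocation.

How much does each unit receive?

Equal tier: $1,590 ÷ 6 = $265 apiece.
Remainder $4,800 by assessed value (total 2,582,753): Unit 2A 1,174.60 → $1,175; Unit 2C 187.48 → $185; Unit 3B 605.36 → $605; Unit G1 420.18 → $420; Unit 5A 1,054.42 → $1,055; Unit 4B 1,357.95 → $1,360.
Totals: Unit 2A $265 + $1,175 = $1,440; Unit 2C $265 + $185 = $450; Unit 3B $265 + $605 = $870; Unit G1 $265 + $420 = $685; Unit 5A $265 + $1,055 = $1,320; Unit 4B $265 + $1,360 = $1,625.

Unit 2A: $1,440 · Unit 2C: $450 · Unit 3B: $870 · Unit G1: $685 · Unit 5A: $1,320 · Unit 4B: $1,625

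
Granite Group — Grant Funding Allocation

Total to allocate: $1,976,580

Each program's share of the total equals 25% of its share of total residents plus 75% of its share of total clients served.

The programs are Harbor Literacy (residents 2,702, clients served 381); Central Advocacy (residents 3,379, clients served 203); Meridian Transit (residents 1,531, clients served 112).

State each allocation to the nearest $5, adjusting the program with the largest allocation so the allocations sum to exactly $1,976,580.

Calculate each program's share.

Totals — residents 7,612, clients served 696.
Combined weights (25% residents + 75% clients served): Harbor Literacy 0.4993; Central Advocacy 0.3297; Meridian Transit 0.1710.
Pro-rata amounts: Harbor Literacy 986,909.96; Central Advocacy 651,730.00; Meridian Transit 337,940.04.
Rounded to nearest $5: Harbor Literacy $986,910; Central Advocacy $651,730; Meridian Transit $337,940. Sum = $1,976,580.
No rounding difference to absorb.

Harbor Literacy: $986,910; Central Advocacy: $651,730; Meridian Transit: $337,940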